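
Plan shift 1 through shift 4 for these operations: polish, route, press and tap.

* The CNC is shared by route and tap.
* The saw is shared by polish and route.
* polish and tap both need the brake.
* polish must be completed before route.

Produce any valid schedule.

tap -> shift 3, polish -> shift 1, press -> shift 1, route -> shift 2

Checking: polish(shift 1) before route(shift 2); polish(shift 1) != route(shift 2); route(shift 2) != tap(shift 3); polish(shift 1) != tap(shift 3).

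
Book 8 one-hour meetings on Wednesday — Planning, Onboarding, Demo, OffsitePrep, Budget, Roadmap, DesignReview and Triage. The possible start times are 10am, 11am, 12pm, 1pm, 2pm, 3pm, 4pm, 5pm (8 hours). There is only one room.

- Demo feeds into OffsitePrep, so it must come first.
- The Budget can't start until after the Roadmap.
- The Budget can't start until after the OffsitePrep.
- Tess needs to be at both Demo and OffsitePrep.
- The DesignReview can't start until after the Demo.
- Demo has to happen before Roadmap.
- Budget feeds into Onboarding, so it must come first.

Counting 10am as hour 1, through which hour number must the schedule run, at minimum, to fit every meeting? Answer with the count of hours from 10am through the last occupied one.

8

The precedence chain requires at least 4 distinct hours.
With at most 1 per hour and 8 meetings, at least 8 hours are needed.
8 works (last occupied hour: 5pm): for example Budget=1pm; Onboarding=2pm; Planning=4pm; Demo=10am; OffsitePrep=11am; Triage=5pm; DesignReview=3pm; Roadmap=12pm.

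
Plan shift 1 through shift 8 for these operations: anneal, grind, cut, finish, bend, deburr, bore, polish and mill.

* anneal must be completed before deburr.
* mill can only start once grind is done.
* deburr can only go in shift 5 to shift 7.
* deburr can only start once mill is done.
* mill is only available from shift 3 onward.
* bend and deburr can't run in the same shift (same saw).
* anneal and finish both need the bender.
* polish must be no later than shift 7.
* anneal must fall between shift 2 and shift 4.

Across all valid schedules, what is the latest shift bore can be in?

shift 8

bore at shift 8 is achievable: mill=shift 3, bend=shift 1, polish=shift 1, anneal=shift 2, grind=shift 1, bore=shift 8, cut=shift 1, finish=shift 1, deburr=shift 5.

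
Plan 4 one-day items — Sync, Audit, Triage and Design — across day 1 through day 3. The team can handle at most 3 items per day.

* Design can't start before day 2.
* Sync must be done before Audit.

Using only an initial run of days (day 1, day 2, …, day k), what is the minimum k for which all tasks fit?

The precedence chain requires at least 2 distinct days.
With at most 3 per day and 4 tasks, at least 2 days are needed.
2 works (last occupied day: day 2): for example Triage=day 1, Audit=day 2, Design=day 2, Sync=day 1.

2 days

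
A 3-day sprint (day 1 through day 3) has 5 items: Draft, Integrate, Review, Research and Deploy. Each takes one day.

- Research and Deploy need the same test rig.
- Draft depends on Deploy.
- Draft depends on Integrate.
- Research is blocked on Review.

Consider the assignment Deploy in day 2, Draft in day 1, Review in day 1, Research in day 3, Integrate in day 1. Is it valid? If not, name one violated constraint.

Draft depends on Deploy — violated.
Research is blocked on Review — holds.
Draft depends on Integrate — violated.
Research and Deploy need the same test rig — holds.

Invalid. Draft depends on Deploy.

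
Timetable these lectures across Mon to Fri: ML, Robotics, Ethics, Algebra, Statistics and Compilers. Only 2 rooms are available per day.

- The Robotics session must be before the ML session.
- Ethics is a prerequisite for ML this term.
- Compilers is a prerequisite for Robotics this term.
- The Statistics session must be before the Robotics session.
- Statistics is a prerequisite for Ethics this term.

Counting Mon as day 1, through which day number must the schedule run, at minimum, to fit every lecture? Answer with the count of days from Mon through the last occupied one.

The precedence chain requires at least 3 distinct days.
With at most 2 per day and 6 lectures, at least 3 days are needed.
3 works (last occupied day: Wed): for example Robotics in Tue, Statistics in Mon, Ethics in Tue, ML in Wed, Compilers in Mon, Algebra in Wed.

3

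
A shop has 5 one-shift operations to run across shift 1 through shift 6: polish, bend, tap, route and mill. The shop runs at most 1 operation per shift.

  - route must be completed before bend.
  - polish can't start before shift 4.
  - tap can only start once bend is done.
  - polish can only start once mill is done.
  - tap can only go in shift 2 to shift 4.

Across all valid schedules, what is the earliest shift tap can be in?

shift 3

Tap is available from shift 2; precedence pushes tap to at least shift 3; tap's own window allows nothing later than shift 4.
tap at shift 3 is achievable: polish=shift 5; mill=shift 4; tap=shift 3; route=shift 1; bend=shift 2.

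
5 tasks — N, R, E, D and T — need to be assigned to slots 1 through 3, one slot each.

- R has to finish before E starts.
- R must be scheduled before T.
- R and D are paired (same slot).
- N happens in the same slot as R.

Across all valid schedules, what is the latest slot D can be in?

D must be in the same slot as R, which can't be after 2, so D is at most 2.
D at 2 is achievable: E -> 3, D -> 2, R -> 2, N -> 2, T -> 3.

2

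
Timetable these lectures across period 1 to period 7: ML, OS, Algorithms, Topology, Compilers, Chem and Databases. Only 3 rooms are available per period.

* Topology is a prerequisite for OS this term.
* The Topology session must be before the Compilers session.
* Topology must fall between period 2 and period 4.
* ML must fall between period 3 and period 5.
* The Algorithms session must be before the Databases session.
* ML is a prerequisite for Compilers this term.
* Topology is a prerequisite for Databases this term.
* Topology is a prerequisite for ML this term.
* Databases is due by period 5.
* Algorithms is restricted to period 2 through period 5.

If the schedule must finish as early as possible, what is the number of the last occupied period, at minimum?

The precedence chain requires at least 3 distinct periods.
With at most 3 per period and 7 lectures, at least 3 periods are needed.
Propagating the time windows through the other constraints, Compilers can't land before period 4, so the schedule must run through at least period 4.
4 works (last occupied period: period 4): for example Compilers in period 4, OS in period 3, Databases in period 3, ML in period 3, Chem in period 1, Topology in period 2, Algorithms in period 2.

period 4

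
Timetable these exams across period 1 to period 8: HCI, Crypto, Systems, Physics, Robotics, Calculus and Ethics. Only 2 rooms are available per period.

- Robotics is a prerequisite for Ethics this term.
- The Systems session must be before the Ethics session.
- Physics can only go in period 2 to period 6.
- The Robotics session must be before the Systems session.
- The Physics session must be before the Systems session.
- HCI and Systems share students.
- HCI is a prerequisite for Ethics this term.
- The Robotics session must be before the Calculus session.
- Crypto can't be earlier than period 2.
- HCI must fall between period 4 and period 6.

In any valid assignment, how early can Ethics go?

period 5

Precedence pushes Ethics to at least period 5.
Ethics at period 5 is achievable: Crypto=period 2; Physics=period 2; Systems=period 3; Calculus=period 3; Robotics=period 1; Ethics=period 5; HCI=period 4.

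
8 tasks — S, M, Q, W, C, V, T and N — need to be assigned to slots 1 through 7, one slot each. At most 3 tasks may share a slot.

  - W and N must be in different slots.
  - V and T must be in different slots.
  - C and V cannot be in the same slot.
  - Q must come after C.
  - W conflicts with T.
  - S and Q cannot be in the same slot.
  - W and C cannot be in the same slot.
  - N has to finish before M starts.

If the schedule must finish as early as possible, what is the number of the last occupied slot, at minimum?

3

The precedence chain requires at least 2 distinct slots.
With at most 3 per slot and 8 tasks, at least 3 slots are needed.
3 works (last occupied slot: 3): for example Q=2; S=1; M=2; V=3; T=2; N=1; C=1; W=3.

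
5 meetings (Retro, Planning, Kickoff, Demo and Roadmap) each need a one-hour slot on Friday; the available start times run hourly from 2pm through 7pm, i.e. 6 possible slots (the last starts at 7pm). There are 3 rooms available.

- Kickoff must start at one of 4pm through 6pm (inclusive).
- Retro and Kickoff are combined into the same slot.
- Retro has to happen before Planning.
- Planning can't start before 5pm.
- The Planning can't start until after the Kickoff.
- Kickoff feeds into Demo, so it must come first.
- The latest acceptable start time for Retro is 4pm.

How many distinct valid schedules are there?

Splitting on Planning: it can be 5pm (18), 6pm (18), 7pm (18). Listing each branch's schedules as (Retro, Kickoff, Demo, Roadmap):
Planning=5pm: (4pm,4pm,5pm,2pm) (4pm,4pm,5pm,3pm) (4pm,4pm,5pm,4pm) (4pm,4pm,5pm,5pm) (4pm,4pm,5pm,6pm) (4pm,4pm,5pm,7pm) (4pm,4pm,6pm,2pm) (4pm,4pm,6pm,3pm) (4pm,4pm,6pm,4pm) (4pm,4pm,6pm,5pm) (4pm,4pm,6pm,6pm) (4pm,4pm,6pm,7pm) (4pm,4pm,7pm,2pm) (4pm,4pm,7pm,3pm) (4pm,4pm,7pm,4pm) (4pm,4pm,7pm,5pm) (4pm,4pm,7pm,6pm) (4pm,4pm,7pm,7pm) — 18.
Planning=6pm: (4pm,4pm,5pm,2pm) (4pm,4pm,5pm,3pm) (4pm,4pm,5pm,4pm) (4pm,4pm,5pm,5pm) (4pm,4pm,5pm,6pm) (4pm,4pm,5pm,7pm) (4pm,4pm,6pm,2pm) (4pm,4pm,6pm,3pm) (4pm,4pm,6pm,4pm) (4pm,4pm,6pm,5pm) (4pm,4pm,6pm,6pm) (4pm,4pm,6pm,7pm) (4pm,4pm,7pm,2pm) (4pm,4pm,7pm,3pm) (4pm,4pm,7pm,4pm) (4pm,4pm,7pm,5pm) (4pm,4pm,7pm,6pm) (4pm,4pm,7pm,7pm) — 18.
Planning=7pm: (4pm,4pm,5pm,2pm) (4pm,4pm,5pm,3pm) (4pm,4pm,5pm,4pm) (4pm,4pm,5pm,5pm) (4pm,4pm,5pm,6pm) (4pm,4pm,5pm,7pm) (4pm,4pm,6pm,2pm) (4pm,4pm,6pm,3pm) (4pm,4pm,6pm,4pm) (4pm,4pm,6pm,5pm) (4pm,4pm,6pm,6pm) (4pm,4pm,6pm,7pm) (4pm,4pm,7pm,2pm) (4pm,4pm,7pm,3pm) (4pm,4pm,7pm,4pm) (4pm,4pm,7pm,5pm) (4pm,4pm,7pm,6pm) (4pm,4pm,7pm,7pm) — 18.
Summing: 18 + 18 + 18 = 54.

54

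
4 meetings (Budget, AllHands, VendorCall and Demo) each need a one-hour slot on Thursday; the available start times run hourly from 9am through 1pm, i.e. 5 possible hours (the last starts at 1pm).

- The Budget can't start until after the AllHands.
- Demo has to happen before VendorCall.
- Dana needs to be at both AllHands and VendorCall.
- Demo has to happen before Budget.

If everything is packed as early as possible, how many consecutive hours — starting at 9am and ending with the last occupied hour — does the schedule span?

The precedence chain requires at least 2 distinct hours.
2 works (last occupied hour: 10am): for example Demo in 9am; AllHands in 9am; Budget in 10am; VendorCall in 10am.

2 hours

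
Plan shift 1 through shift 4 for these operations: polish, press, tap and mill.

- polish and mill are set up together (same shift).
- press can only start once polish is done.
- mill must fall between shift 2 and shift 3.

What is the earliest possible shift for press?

shift 3

Precedence pushes press to at least shift 3.
press at shift 3 is achievable: mill in shift 2, press in shift 3, polish in shift 2, tap in shift 1.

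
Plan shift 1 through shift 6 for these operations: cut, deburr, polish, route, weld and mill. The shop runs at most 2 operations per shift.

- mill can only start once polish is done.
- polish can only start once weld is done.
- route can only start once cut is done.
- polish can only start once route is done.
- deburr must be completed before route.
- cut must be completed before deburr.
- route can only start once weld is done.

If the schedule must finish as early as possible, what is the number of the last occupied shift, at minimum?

The precedence chain requires at least 5 distinct shifts.
With at most 2 per shift and 6 operations, at least 3 shifts are needed.
5 works (last occupied shift: shift 5): for example weld in shift 1, deburr in shift 2, mill in shift 5, polish in shift 4, cut in shift 1, route in shift 3.

shift 5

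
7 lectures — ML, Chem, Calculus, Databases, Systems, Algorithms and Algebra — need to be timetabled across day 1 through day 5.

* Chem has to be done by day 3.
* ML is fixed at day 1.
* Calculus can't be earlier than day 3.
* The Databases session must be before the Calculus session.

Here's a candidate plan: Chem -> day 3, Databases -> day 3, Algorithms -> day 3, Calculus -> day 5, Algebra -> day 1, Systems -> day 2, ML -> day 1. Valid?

Yes

ML is fixed at day 1 — holds.
The Databases session must be before the Calculus session — holds.
Chem has to be done by day 3 — holds.
Calculus can't be earlier than day 3 — holds.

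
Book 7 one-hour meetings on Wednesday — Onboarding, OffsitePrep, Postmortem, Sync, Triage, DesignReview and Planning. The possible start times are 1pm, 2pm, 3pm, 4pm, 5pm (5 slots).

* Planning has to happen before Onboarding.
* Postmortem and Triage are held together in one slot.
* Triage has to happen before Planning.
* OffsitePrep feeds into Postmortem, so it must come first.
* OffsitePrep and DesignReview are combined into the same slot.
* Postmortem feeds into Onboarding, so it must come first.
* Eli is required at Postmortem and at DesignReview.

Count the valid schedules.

Splitting on Onboarding: it can be 4pm (5), 5pm (20). Listing each branch's schedules as (OffsitePrep, Postmortem, Sync, Triage, DesignReview, Planning):
Onboarding=4pm: (1pm,2pm,1pm,2pm,1pm,3pm) (1pm,2pm,2pm,2pm,1pm,3pm) (1pm,2pm,3pm,2pm,1pm,3pm) (1pm,2pm,4pm,2pm,1pm,3pm) (1pm,2pm,5pm,2pm,1pm,3pm) — 5.
Onboarding=5pm: (1pm,2pm,1pm,2pm,1pm,3pm) (1pm,2pm,1pm,2pm,1pm,4pm) (1pm,2pm,2pm,2pm,1pm,3pm) (1pm,2pm,2pm,2pm,1pm,4pm) (1pm,2pm,3pm,2pm,1pm,3pm) (1pm,2pm,3pm,2pm,1pm,4pm) (1pm,2pm,4pm,2pm,1pm,3pm) (1pm,2pm,4pm,2pm,1pm,4pm) (1pm,2pm,5pm,2pm,1pm,3pm) (1pm,2pm,5pm,2pm,1pm,4pm) (1pm,3pm,1pm,3pm,1pm,4pm) (1pm,3pm,2pm,3pm,1pm,4pm) (1pm,3pm,3pm,3pm,1pm,4pm) (1pm,3pm,4pm,3pm,1pm,4pm) (1pm,3pm,5pm,3pm,1pm,4pm) (2pm,3pm,1pm,3pm,2pm,4pm) (2pm,3pm,2pm,3pm,2pm,4pm) (2pm,3pm,3pm,3pm,2pm,4pm) (2pm,3pm,4pm,3pm,2pm,4pm) (2pm,3pm,5pm,3pm,2pm,4pm) — 20.
Summing: 5 + 20 = 25.

25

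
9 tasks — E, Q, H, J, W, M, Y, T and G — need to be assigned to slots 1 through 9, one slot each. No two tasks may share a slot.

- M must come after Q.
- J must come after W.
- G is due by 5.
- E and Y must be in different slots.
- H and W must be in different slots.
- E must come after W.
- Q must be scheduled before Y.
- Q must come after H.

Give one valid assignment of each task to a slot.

M -> 7; H -> 2; Y -> 8; T -> 9; E -> 5; G -> 1; Q -> 3; W -> 4; J -> 6

Checking: Q(3) before M(7); W(4) before J(6); W(4) before E(5); Q(3) before Y(8); H(2) before Q(3); E(5) != Y(8); H(2) != W(4); G=1 in [1,5]; max 1 per slot (cap 1).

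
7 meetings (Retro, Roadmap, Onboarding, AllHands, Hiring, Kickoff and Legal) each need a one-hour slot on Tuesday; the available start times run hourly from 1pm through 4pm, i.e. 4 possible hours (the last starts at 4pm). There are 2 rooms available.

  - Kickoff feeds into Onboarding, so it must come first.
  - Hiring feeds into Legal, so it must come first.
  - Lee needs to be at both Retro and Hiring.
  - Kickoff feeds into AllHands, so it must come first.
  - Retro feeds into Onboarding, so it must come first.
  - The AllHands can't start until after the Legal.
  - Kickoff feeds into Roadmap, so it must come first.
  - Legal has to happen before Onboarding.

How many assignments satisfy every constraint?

20

Splitting on Retro: it can be 1pm (3), 2pm (9), 3pm (8). Listing each branch's schedules as (Roadmap, Onboarding, AllHands, Hiring, Kickoff, Legal):
Retro=1pm: (2pm,4pm,4pm,2pm,1pm,3pm) (3pm,4pm,4pm,2pm,1pm,3pm) (3pm,4pm,4pm,2pm,2pm,3pm) — 3.
Retro=2pm: (2pm,4pm,4pm,1pm,1pm,3pm) (3pm,3pm,4pm,1pm,1pm,2pm) (3pm,4pm,3pm,1pm,1pm,2pm) (3pm,4pm,4pm,1pm,1pm,2pm) (3pm,4pm,4pm,1pm,1pm,3pm) (3pm,4pm,4pm,1pm,2pm,3pm) (4pm,3pm,3pm,1pm,1pm,2pm) (4pm,3pm,4pm,1pm,1pm,2pm) (4pm,4pm,3pm,1pm,1pm,2pm) — 9.
Retro=3pm: (2pm,4pm,3pm,1pm,1pm,2pm) (2pm,4pm,4pm,1pm,1pm,2pm) (2pm,4pm,4pm,1pm,1pm,3pm) (2pm,4pm,4pm,2pm,1pm,3pm) (3pm,4pm,4pm,1pm,1pm,2pm) (3pm,4pm,4pm,1pm,2pm,2pm) (4pm,4pm,3pm,1pm,1pm,2pm) (4pm,4pm,3pm,1pm,2pm,2pm) — 8.
Summing: 3 + 9 + 8 = 20.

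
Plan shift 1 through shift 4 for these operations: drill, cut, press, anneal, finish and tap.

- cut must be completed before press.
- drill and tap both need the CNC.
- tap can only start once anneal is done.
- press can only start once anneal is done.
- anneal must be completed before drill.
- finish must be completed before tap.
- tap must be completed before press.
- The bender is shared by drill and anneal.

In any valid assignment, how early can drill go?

Precedence pushes drill to at least shift 2.
drill at shift 2 is achievable: tap=shift 3, anneal=shift 1, cut=shift 1, drill=shift 2, finish=shift 1, press=shift 4.

shift 2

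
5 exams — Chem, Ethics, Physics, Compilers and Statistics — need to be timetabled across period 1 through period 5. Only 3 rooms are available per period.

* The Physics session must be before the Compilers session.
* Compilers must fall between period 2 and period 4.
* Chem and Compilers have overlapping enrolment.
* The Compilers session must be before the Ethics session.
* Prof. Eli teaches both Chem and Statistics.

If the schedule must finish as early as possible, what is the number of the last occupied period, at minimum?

The precedence chain requires at least 3 distinct periods.
With at most 3 per period and 5 exams, at least 2 periods are needed.
3 works (last occupied period: period 3): for example Statistics in period 2; Chem in period 1; Compilers in period 2; Physics in period 1; Ethics in period 3.

3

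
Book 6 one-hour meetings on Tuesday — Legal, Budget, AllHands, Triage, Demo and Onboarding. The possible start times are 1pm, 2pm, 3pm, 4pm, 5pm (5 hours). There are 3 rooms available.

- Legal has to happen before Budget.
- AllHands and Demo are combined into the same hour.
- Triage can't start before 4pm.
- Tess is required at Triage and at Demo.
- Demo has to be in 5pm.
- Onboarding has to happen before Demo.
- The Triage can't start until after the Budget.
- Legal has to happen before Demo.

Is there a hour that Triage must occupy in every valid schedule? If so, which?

4pm

Triage's window is 4pm–5pm.
Demo is fixed at 5pm, and Triage can't share a hour with Demo.
So Triage must be 4pm.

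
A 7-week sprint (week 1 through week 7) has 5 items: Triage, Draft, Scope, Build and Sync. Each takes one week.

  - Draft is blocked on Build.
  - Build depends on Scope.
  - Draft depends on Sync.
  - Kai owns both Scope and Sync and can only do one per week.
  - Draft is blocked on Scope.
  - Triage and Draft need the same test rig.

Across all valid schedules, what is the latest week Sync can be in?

week 6

Downstream work caps Sync at week 6.
Sync at week 6 is achievable: Draft -> week 7, Build -> week 2, Triage -> week 1, Scope -> week 1, Sync -> week 6.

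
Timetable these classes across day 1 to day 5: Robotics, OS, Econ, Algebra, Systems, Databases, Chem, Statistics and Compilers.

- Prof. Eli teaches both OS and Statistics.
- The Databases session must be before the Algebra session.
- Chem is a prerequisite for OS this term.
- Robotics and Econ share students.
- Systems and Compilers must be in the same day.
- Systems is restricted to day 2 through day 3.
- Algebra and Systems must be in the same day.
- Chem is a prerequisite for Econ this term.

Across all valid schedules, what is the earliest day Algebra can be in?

Precedence pushes Algebra to at least day 2; Algebra must be in the same day as Systems, which can't be after day 3, so Algebra is at most day 3.
Algebra at day 2 is achievable: Compilers -> day 2, Systems -> day 2, Statistics -> day 1, Robotics -> day 1, OS -> day 2, Algebra -> day 2, Chem -> day 1, Databases -> day 1, Econ -> day 2.

day 2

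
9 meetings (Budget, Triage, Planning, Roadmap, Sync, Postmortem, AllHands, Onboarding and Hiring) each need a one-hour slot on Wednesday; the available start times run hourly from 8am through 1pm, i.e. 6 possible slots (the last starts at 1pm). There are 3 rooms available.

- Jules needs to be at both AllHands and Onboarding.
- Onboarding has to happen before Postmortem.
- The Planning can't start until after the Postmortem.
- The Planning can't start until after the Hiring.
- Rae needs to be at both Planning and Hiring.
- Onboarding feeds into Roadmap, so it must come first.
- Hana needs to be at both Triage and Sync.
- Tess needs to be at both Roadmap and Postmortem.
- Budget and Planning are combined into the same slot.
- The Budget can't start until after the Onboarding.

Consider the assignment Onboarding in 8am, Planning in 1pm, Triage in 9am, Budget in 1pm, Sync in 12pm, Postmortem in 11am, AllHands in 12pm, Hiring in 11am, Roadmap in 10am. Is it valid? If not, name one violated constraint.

Jules needs to be at both AllHands and Onboarding — holds.
Onboarding feeds into Roadmap, so it must come first — holds.
Hana needs to be at both Triage and Sync — holds.
Rae needs to be at both Planning and Hiring — holds.
There are 3 rooms available — holds.
Budget and Planning are combined into the same slot — holds.
The Planning can't start until after the Postmortem — holds.
The Budget can't start until after the Onboarding — holds.
Onboarding has to happen before Postmortem — holds.
Tess needs to be at both Roadmap and Postmortem — holds.
The Planning can't start until after the Hiring — holds.

Yes, all constraints hold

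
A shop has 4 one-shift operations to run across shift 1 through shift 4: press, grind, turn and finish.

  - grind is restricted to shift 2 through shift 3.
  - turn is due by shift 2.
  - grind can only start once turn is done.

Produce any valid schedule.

press -> shift 1, grind -> shift 2, finish -> shift 1, turn -> shift 1

Checking: turn(shift 1) before grind(shift 2); turn=shift 1 in [shift 1,shift 2]; grind=shift 2 in [shift 2,shift 3].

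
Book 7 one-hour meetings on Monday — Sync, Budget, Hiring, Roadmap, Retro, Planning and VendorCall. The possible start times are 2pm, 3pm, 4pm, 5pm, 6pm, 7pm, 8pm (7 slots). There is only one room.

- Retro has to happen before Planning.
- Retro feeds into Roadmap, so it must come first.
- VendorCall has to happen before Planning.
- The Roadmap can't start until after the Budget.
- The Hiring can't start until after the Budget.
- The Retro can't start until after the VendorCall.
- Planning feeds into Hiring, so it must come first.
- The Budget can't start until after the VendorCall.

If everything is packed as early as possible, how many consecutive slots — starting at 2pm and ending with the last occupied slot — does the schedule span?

The precedence chain requires at least 4 distinct slots.
With at most 1 per slot and 7 meetings, at least 7 slots are needed.
7 works (last occupied slot: 8pm): for example Planning in 5pm, Budget in 3pm, VendorCall in 2pm, Roadmap in 7pm, Sync in 8pm, Hiring in 6pm, Retro in 4pm.

7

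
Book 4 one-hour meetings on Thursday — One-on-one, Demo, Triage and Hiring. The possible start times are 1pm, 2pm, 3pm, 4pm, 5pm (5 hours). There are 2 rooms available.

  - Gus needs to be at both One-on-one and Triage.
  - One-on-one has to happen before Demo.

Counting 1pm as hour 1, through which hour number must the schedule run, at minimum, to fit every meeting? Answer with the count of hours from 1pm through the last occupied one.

2 hours

The precedence chain requires at least 2 distinct hours.
With at most 2 per hour and 4 meetings, at least 2 hours are needed.
2 works (last occupied hour: 2pm): for example Triage in 2pm, One-on-one in 1pm, Demo in 2pm, Hiring in 1pm.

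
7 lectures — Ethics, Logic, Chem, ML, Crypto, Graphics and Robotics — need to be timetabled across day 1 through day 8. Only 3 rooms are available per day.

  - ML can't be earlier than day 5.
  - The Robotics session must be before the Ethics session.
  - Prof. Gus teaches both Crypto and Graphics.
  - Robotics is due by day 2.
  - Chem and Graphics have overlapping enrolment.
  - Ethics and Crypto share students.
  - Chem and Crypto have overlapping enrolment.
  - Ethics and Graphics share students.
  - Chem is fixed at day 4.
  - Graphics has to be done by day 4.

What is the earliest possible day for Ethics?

Precedence pushes Ethics to at least day 2.
Ethics at day 2 is achievable: Graphics in day 1, Chem in day 4, Crypto in day 3, Logic in day 1, Ethics in day 2, ML in day 5, Robotics in day 1.

day 2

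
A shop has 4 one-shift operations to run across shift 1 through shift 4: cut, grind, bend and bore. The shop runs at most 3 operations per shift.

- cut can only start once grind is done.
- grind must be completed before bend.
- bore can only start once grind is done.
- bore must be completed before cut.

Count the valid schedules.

Splitting on cut: it can be shift 3 (3), shift 4 (8). Listing each branch's schedules as (grind, bend, bore) by shift number:
cut=shift 3: (1,2,2) (1,3,2) (1,4,2) — 3.
cut=shift 4: (1,2,2) (1,2,3) (1,3,2) (1,3,3) (1,4,2) (1,4,3) (2,3,3) (2,4,3) — 8.
Summing: 3 + 8 = 11.

11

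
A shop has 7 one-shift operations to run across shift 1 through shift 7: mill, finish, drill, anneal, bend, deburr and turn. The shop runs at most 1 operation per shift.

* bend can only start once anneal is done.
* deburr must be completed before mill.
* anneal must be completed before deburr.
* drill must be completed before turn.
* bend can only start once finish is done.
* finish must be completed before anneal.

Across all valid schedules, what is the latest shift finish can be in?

Downstream work caps finish at shift 4.
finish at shift 3 is achievable: mill -> shift 7, turn -> shift 2, bend -> shift 5, anneal -> shift 4, drill -> shift 1, finish -> shift 3, deburr -> shift 6.
Nothing later works — the capacity limit rule out every shift after shift 3.

shift 3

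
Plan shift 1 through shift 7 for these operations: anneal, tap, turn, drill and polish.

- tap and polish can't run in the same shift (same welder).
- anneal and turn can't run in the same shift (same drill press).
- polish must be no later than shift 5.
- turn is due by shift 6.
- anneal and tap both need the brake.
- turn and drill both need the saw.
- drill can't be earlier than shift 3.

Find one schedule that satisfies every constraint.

drill=shift 3, turn=shift 1, anneal=shift 2, polish=shift 1, tap=shift 3

Checking: anneal(shift 2) != turn(shift 1); anneal(shift 2) != tap(shift 3); turn(shift 1) != drill(shift 3); tap(shift 3) != polish(shift 1); polish=shift 1 in [shift 1,shift 5]; drill=shift 3 in [shift 3,shift 7]; turn=shift 1 in [shift 1,shift 6].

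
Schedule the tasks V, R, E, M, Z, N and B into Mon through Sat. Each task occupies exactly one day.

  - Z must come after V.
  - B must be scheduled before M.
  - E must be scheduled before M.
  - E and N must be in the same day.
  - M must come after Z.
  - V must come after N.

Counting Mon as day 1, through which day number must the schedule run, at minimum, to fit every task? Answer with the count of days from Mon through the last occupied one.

4

The precedence chain requires at least 4 distinct days.
4 works (last occupied day: Thu): for example E in Mon, M in Thu, N in Mon, V in Tue, Z in Wed, R in Mon, B in Mon.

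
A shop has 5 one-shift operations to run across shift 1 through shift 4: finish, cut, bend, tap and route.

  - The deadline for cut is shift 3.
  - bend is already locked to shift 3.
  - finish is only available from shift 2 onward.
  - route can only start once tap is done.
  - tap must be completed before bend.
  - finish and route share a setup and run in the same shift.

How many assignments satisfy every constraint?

15

Splitting on finish: it can be shift 2 (3), shift 3 (6), shift 4 (6). Listing each branch's schedules as (cut, bend, tap, route) by shift number:
finish=shift 2: (1,3,1,2) (2,3,1,2) (3,3,1,2) — 3.
finish=shift 3: (1,3,1,3) (1,3,2,3) (2,3,1,3) (2,3,2,3) (3,3,1,3) (3,3,2,3) — 6.
finish=shift 4: (1,3,1,4) (1,3,2,4) (2,3,1,4) (2,3,2,4) (3,3,1,4) (3,3,2,4) — 6.
Summing: 3 + 6 + 6 = 15.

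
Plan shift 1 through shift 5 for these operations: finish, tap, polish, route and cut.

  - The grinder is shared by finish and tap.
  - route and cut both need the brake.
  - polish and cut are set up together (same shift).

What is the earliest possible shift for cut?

cut at shift 1 is achievable: finish=shift 1; route=shift 2; tap=shift 2; cut=shift 1; polish=shift 1.

shift 1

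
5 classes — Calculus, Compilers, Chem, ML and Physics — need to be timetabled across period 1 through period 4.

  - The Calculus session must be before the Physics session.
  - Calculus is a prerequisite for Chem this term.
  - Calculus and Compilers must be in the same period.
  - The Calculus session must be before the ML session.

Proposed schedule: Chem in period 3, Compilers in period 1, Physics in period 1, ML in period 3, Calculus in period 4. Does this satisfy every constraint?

The Calculus session must be before the Physics session — violated.
The Calculus session must be before the ML session — violated.
Calculus is a prerequisite for Chem this term — violated.
Calculus and Compilers must be in the same period — violated.

No — it violates: The Calculus session must be before the Physics session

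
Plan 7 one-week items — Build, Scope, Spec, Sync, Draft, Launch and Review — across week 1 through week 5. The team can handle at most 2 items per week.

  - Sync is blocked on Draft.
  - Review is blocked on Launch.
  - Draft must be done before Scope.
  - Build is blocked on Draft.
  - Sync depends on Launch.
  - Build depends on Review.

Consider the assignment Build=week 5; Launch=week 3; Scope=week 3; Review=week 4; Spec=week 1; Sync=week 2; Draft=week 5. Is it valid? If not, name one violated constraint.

Invalid. Sync is blocked on Draft.

Draft must be done before Scope — violated.
Build is blocked on Draft — violated.
Review is blocked on Launch — holds.
Sync depends on Launch — violated.
Sync is blocked on Draft — violated.
The team can handle at most 2 items per week — holds.
Build depends on Review — holds.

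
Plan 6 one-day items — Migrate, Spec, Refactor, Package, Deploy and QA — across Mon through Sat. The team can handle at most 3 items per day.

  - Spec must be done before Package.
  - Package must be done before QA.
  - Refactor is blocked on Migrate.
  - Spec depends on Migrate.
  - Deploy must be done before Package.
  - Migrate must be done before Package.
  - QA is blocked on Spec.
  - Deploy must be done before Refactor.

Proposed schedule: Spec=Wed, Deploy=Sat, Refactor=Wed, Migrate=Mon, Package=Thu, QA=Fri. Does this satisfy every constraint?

Spec must be done before Package — holds.
Deploy must be done before Refactor — violated.
Deploy must be done before Package — violated.
Migrate must be done before Package — holds.
Package must be done before QA — holds.
Refactor is blocked on Migrate — holds.
Spec depends on Migrate — holds.
QA is blocked on Spec — holds.
The team can handle at most 3 items per day — holds.

No — it violates: Deploy must be done before Refactor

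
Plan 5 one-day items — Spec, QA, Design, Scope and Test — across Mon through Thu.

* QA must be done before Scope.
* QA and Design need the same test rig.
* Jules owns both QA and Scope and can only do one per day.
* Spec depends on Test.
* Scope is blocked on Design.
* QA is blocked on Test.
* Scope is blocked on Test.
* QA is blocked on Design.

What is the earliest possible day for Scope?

Wed

Precedence pushes Scope to at least Wed.
Scope at Wed is achievable: Design=Mon; Spec=Tue; Scope=Wed; Test=Mon; QA=Tue.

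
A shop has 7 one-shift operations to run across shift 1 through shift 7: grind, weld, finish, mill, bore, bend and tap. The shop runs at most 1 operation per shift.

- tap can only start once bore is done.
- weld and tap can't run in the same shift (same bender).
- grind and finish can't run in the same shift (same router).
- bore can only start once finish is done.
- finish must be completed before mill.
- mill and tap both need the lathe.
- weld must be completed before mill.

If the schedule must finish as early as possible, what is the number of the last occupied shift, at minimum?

7

The precedence chain requires at least 3 distinct shifts.
With at most 1 per shift and 7 operations, at least 7 shifts are needed.
7 works (last occupied shift: shift 7): for example mill -> shift 3, grind -> shift 6, bore -> shift 4, tap -> shift 5, weld -> shift 2, finish -> shift 1, bend -> shift 7.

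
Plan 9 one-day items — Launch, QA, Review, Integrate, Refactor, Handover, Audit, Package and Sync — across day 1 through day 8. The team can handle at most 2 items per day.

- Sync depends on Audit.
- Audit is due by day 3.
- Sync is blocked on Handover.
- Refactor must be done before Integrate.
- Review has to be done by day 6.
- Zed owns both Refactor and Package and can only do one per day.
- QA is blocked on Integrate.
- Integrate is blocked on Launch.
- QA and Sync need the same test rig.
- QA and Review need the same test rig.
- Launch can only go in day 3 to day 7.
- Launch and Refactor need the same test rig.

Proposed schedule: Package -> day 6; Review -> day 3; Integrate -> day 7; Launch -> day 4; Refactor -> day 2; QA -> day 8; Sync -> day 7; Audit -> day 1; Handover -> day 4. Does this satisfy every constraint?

The team can handle at most 2 items per day — holds.
QA and Sync need the same test rig — holds.
QA is blocked on Integrate — holds.
Launch can only go in day 3 to day 7 — holds.
Zed owns both Refactor and Package and can only do one per day — holds.
QA and Review need the same test rig — holds.
Sync is blocked on Handover — holds.
Audit is due by day 3 — holds.
Refactor must be done before Integrate — holds.
Integrate is blocked on Launch — holds.
Launch and Refactor need the same test rig — holds.
Review has to be done by day 6 — holds.
Sync depends on Audit — holds.

Yes, all constraints hold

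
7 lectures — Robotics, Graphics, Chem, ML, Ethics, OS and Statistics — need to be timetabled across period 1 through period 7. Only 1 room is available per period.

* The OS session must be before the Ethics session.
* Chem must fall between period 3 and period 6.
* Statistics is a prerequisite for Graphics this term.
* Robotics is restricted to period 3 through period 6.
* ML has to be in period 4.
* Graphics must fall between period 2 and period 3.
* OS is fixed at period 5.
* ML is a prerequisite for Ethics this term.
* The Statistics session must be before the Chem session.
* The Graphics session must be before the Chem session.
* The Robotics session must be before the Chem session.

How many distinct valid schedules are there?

1

Enumerating: Ethics -> period 7, Graphics -> period 2, Chem -> period 6, Robotics -> period 3, OS -> period 5, ML -> period 4, Statistics -> period 1.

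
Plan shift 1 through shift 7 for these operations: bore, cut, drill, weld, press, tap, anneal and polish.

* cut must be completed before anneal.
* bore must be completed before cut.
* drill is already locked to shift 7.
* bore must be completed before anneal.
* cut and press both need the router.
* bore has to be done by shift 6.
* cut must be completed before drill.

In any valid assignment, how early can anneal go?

Precedence pushes anneal to at least shift 3.
anneal at shift 3 is achievable: tap -> shift 1, weld -> shift 1, press -> shift 1, anneal -> shift 3, polish -> shift 1, cut -> shift 2, bore -> shift 1, drill -> shift 7.

shift 3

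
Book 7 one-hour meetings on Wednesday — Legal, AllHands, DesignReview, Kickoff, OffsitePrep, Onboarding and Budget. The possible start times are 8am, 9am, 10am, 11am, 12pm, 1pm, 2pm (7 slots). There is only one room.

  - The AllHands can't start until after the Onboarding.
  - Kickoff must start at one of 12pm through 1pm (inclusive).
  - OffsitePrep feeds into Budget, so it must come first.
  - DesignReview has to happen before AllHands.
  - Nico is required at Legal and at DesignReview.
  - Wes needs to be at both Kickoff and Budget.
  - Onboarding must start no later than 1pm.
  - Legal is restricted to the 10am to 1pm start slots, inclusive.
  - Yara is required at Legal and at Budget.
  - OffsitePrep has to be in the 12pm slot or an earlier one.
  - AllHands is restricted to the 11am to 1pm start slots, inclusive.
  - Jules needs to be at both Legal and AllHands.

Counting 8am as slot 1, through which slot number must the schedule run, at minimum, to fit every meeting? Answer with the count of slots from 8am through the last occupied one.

7

The precedence chain requires at least 2 distinct slots.
With at most 1 per slot and 7 meetings, at least 7 slots are needed.
Kickoff can't be placed before 12pm — that is slot 5 counting from 8am — so the schedule must run through at least 5 slots.
7 works (last occupied slot: 2pm): for example Budget in 2pm, DesignReview in 10am, OffsitePrep in 8am, Onboarding in 9am, Legal in 1pm, Kickoff in 12pm, AllHands in 11am.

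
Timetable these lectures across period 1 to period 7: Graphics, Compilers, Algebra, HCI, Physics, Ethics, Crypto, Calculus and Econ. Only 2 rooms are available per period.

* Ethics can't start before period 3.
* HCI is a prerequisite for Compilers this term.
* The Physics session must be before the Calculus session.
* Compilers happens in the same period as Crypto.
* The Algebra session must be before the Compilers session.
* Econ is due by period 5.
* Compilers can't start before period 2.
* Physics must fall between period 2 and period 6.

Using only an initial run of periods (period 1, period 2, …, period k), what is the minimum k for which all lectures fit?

5 periods

The precedence chain requires at least 2 distinct periods.
With at most 2 per period and 9 lectures, at least 5 periods are needed.
Ethics can't be placed before period 3, so the schedule must run through at least period 3.
5 works (last occupied period: period 5): for example Calculus in period 4, Econ in period 5, Physics in period 3, Ethics in period 3, Algebra in period 1, HCI in period 1, Crypto in period 2, Compilers in period 2, Graphics in period 4.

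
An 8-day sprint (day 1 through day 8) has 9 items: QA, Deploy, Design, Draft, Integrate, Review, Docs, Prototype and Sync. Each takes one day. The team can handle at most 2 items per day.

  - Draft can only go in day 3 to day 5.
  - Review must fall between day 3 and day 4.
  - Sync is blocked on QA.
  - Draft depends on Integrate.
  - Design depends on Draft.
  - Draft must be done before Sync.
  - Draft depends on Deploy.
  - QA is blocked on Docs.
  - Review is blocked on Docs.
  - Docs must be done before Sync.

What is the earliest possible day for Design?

day 4

Precedence pushes Design to at least day 4.
Design at day 4 is achievable: Review=day 3, QA=day 2, Draft=day 3, Deploy=day 1, Prototype=day 5, Docs=day 1, Sync=day 4, Design=day 4, Integrate=day 2.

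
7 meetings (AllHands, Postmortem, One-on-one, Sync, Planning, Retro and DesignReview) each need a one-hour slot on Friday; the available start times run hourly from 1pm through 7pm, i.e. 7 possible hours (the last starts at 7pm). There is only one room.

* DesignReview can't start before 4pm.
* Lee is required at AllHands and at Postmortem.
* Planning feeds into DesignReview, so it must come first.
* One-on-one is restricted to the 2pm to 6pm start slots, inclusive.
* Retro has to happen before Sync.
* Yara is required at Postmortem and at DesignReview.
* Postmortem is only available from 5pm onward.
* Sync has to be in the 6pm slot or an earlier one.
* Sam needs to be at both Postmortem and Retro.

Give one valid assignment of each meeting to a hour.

Retro=3pm; AllHands=7pm; One-on-one=2pm; Planning=1pm; DesignReview=4pm; Postmortem=5pm; Sync=6pm

Checking: Retro(3pm) before Sync(6pm); Planning(1pm) before DesignReview(4pm); Postmortem(5pm) != DesignReview(4pm); Postmortem(5pm) != Retro(3pm); AllHands(7pm) != Postmortem(5pm); Sync=6pm in [1pm,6pm]; DesignReview=4pm in [4pm,7pm]; Postmortem=5pm in [5pm,7pm]; One-on-one=2pm in [2pm,6pm]; max 1 per hour (cap 1).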